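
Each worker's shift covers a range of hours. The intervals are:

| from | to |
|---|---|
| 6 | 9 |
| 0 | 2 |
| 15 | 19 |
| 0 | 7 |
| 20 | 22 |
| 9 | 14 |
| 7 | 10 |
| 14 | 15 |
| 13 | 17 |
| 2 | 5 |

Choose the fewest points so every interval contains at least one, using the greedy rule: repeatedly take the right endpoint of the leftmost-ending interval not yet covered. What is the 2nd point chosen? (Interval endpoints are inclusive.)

9

Process intervals by earliest right end; each time one isn't hit yet, stab at its right endpoint.
By right end: [0,2]  [2,5]  [0,7]  [6,9]  [7,10]  [9,14]  [14,15]  [13,17]  [15,19]  [20,22]
[0,2] uncovered → point at 2; [6,9] uncovered → point at 9; [14,15] uncovered → point at 15; [20,22] uncovered → point at 22.
Points: 2, 9, 15, 22 (4 total).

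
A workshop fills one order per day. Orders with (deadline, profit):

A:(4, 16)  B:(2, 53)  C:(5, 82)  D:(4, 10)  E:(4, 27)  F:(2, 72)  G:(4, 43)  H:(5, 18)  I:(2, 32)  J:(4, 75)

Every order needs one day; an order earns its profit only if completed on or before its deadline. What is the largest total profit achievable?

325

Sort by profit descending; place each in the latest free slot ≤ its deadline.
Profit order: C=82 J=75 F=72 B=53 G=43 I=32 E=27 H=18 A=16 D=10
Assign: C→slot 5, J→slot 4, F→slot 2, B→slot 1, G→slot 3, I skipped, E skipped, H skipped, A skipped, D skipped.
Slots: [1:B] [2:F] [3:G] [4:J] [5:C]
Profit = 53 + 72 + 43 + 75 + 82 = 325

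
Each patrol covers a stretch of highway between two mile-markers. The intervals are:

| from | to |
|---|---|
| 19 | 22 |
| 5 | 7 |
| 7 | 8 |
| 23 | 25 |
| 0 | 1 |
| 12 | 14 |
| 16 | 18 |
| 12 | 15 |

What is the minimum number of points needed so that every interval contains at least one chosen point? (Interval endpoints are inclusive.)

6

Sort by right endpoint; whenever an interval is uncovered, place a point at its right end.
By right end: [0,1]  [5,7]  [7,8]  [12,14]  [12,15]  [16,18]  [19,22]  [23,25]
[0,1] uncovered → point at 1; [5,7] uncovered → point at 7; [12,14] uncovered → point at 14; [16,18] uncovered → point at 18; [19,22] uncovered → point at 22; [23,25] uncovered → point at 25.
Points: 1, 7, 14, 18, 22, 25 (6 total).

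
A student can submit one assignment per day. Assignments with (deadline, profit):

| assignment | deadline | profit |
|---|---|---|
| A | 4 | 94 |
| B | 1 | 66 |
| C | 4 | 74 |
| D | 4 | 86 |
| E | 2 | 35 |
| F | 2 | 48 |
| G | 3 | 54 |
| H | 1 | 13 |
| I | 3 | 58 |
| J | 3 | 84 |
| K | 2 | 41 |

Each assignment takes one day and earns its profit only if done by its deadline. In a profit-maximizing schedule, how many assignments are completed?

4

By profit: A(d4,94), D(d4,86), J(d3,84), C(d4,74), B(d1,66), I(d3,58), G(d3,54), F(d2,48), K(d2,41), E(d2,35), H(d1,13)
A→slot 4; D→slot 3; J→slot 2; C→slot 1; B skipped; I skipped; G skipped; F skipped; K skipped; E skipped; H skipped.
4 of 11 scheduled.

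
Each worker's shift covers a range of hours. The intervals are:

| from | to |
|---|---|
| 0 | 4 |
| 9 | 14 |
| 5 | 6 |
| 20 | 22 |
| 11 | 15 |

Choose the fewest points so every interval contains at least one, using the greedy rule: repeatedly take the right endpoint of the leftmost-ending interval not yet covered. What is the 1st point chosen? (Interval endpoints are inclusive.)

Sorted: [0,4] [5,6] [9,14] [11,15] [20,22]
{[0,4]} hit by 4; {[5,6]} hit by 6; {[9,14],[11,15]} hit by 14; {[20,22]} hit by 22.
Points: 4, 6, 14, 22 (4 total).

4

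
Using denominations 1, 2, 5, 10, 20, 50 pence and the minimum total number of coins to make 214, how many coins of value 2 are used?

Greedy: take as many of the largest coin as possible, then repeat with the remainder.
214 − 4×50→14 − 1×10→4 − 2×2→0
Count of 2: 2

2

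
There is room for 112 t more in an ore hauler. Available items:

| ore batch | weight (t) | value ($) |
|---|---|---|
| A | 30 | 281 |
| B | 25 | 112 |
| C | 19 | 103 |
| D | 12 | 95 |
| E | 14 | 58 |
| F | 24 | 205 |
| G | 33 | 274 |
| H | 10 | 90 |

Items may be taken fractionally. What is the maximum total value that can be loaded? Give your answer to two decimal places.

Greedy by value/weight ratio, highest first.
Order: A (281/30=9.37) > H (90/10=9.00) > F (205/24=8.54) > G (274/33=8.30) > D (95/12=7.92) > C (103/19=5.42) > B (112/25=4.48) > E (58/14=4.14)
Fill: take A (30 @ 281) → take H (10 @ 90) → take F (24 @ 205) → take G (33 @ 274) → take D (12 @ 95) → take 3/19 of C → 16.26; 112/112 used.
Total value = 961.26

961.26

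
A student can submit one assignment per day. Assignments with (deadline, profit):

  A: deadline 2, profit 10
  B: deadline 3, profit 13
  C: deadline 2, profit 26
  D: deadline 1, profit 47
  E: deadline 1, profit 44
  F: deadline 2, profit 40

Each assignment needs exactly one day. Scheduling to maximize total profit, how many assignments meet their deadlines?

Profit order: D=47 E=44 F=40 C=26 B=13 A=10
Assign: D→slot 1, E skipped, F→slot 2, C skipped, B→slot 3, A skipped.
Slots: [1:D] [2:F] [3:B]
3 of 6 scheduled.

3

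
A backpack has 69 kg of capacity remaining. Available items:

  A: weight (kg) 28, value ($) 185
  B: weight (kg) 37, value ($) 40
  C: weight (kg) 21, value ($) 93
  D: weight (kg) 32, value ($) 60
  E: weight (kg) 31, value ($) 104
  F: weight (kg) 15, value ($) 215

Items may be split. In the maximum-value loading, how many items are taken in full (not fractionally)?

3

Sort by value per unit weight and fill in that order.
Ratios (sorted): F 14.33, A 6.61, C 4.43, E 3.35, D 1.88, B 1.08
take F (15 @ 215); take A (28 @ 185); take C (21 @ 93); take 5/31 of E → 16.77. Capacity used 69/69.
3 item(s) taken whole; one partial (take 5/31 of E).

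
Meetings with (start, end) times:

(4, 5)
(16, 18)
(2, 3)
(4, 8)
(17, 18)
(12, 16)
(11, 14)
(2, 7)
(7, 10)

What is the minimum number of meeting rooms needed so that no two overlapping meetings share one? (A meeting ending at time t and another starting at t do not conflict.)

Count concurrent intervals with a sweep; the peak is the room count.
Events (time:±→running): 2:+→1 2:+→2 3:-→1 4:+→2 4:+→3 … peak 3.

3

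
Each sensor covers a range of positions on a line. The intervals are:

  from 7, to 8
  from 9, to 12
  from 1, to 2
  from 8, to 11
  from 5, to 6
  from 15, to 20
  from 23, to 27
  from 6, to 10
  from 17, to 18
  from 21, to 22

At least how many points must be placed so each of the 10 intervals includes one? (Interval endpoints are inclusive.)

Sorted: [1,2] [5,6] [7,8] [6,10] [8,11] [9,12] [17,18] [15,20] [21,22] [23,27]
{[1,2]} hit by 2; {[5,6]} hit by 6; {[7,8],[6,10],[8,11]} hit by 8; {[9,12]} hit by 12; {[17,18],[15,20]} hit by 18; {[21,22]} hit by 22; {[23,27]} hit by 27.
Points: 2, 6, 8, 12, 18, 22, 27 (7 total).

7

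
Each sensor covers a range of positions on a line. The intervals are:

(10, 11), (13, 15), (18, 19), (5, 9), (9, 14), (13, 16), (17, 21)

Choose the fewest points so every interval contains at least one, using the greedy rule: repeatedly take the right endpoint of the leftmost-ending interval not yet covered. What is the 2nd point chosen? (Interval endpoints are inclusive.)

11

By right end: [5,9]  [10,11]  [9,14]  [13,15]  [13,16]  [18,19]  [17,21]
[5,9] uncovered → point at 9; [10,11] uncovered → point at 11; [13,15] uncovered → point at 15; [18,19] uncovered → point at 19.
Points: 9, 11, 15, 19 (4 total).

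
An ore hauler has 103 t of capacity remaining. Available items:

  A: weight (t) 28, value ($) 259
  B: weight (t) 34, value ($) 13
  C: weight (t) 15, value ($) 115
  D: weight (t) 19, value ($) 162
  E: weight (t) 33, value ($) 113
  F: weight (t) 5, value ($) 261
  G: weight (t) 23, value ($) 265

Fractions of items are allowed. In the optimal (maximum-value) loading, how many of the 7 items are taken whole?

5

Greedy by value/weight ratio, highest first.
Order: F (261/5=52.20) > G (265/23=11.52) > A (259/28=9.25) > D (162/19=8.53) > C (115/15=7.67) > E (113/33=3.42) > B (13/34=0.38)
Fill: take F (5 @ 261) → take G (23 @ 265) → take A (28 @ 259) → take D (19 @ 162) → take C (15 @ 115) → take 13/33 of E → 44.52; 103/103 used.
5 item(s) taken whole; one partial (take 13/33 of E).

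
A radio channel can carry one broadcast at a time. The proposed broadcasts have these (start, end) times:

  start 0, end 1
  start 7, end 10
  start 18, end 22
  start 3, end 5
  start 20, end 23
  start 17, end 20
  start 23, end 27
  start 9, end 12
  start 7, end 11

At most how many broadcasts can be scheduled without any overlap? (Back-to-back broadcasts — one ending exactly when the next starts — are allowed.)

6

Sort by end time and greedily take each interval whose start is ≥ the last chosen end.
By end time: (0,1), (3,5), (7,10), (7,11), (9,12), (17,20), (18,22), (20,23), (23,27).
Pick (0,1); next start ≥ 1 → (3,5); next start ≥ 5 → (7,10); next start ≥ 10 → (17,20); next start ≥ 20 → (20,23); next start ≥ 23 → (23,27).
Selected 6 broadcasts.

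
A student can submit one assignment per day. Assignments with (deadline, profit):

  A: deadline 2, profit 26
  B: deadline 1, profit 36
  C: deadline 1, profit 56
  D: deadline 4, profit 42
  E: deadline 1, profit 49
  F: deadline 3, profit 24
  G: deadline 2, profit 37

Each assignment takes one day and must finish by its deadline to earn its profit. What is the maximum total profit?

159

Take jobs in profit order; each goes to the latest open slot no later than its deadline.
By profit: C(d1,56), E(d1,49), D(d4,42), G(d2,37), B(d1,36), A(d2,26), F(d3,24)
C→slot 1; E skipped; D→slot 4; G→slot 2; B skipped; A skipped; F→slot 3.
Profit = 56 + 37 + 24 + 42 = 159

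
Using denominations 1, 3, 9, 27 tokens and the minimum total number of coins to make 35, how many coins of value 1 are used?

Use the largest denomination that fits, subtract, and repeat.
35 = 1×27 + 2×3 + 2×1
Count of 1: 2

2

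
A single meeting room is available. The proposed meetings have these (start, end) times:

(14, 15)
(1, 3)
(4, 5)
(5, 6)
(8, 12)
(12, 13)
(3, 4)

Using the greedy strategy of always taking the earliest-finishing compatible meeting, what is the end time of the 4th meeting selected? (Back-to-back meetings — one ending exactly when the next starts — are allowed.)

6

Sorted by end: (1,3)  (3,4)  (4,5)  (5,6)  (8,12)  (12,13)  (14,15)
take (1,3); take (3,4); take (4,5); take (5,6); take (8,12); take (12,13); take (14,15).
Selected: (1,3) (3,4) (4,5) (5,6) (8,12) (12,13) (14,15)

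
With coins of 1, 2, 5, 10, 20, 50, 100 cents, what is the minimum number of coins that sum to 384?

8

Use the largest denomination that fits, subtract, and repeat.
384 = 3×100 + 1×50 + 1×20 + 1×10 + 2×2
Total coins = 3 + 1 + 1 + 1 + 2 = 8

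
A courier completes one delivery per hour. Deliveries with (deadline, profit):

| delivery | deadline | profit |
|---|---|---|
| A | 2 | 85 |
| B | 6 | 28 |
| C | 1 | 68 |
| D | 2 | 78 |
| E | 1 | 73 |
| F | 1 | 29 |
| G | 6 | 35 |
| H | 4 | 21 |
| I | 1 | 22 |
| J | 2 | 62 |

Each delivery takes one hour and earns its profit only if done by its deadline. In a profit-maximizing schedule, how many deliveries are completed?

5

Take jobs in profit order; each goes to the latest open slot no later than its deadline.
Profit order: A=85 D=78 E=73 C=68 J=62 G=35 F=29 B=28 I=22 H=21
Assign: A→slot 2, D→slot 1, E skipped, C skipped, J skipped, G→slot 6, F skipped, B→slot 5, I skipped, H→slot 4.
Slots: [1:D] [2:A] [4:H] [5:B] [6:G]
5 of 10 scheduled.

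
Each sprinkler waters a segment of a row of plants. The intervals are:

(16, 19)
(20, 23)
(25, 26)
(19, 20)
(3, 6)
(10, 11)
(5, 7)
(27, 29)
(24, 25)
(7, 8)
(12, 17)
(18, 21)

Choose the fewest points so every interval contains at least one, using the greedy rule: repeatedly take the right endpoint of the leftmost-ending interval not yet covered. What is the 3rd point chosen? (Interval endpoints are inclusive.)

11

Process intervals by earliest right end; each time one isn't hit yet, stab at its right endpoint.
Sorted: [3,6] [5,7] [7,8] [10,11] [12,17] [16,19] [19,20] [18,21] [20,23] [24,25] [25,26] [27,29]
{[3,6],[5,7]} hit by 6; {[7,8]} hit by 8; {[10,11]} hit by 11; {[12,17],[16,19]} hit by 17; {[19,20],[18,21],[20,23]} hit by 20; {[24,25],[25,26]} hit by 25; {[27,29]} hit by 29.
Points: 6, 8, 11, 17, 20, 25, 29 (7 total).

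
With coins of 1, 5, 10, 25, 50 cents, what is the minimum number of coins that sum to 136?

Greedy: take as many of the largest coin as possible, then repeat with the remainder.
136 − 2×50→36 − 1×25→11 − 1×10→1 − 1×1→0
Total coins = 2 + 1 + 1 + 1 = 5

5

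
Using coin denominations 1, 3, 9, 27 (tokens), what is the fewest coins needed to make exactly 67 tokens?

67 − 2×27→13 − 1×9→4 − 1×3→1 − 1×1→0
Total coins = 2 + 1 + 1 + 1 = 5

5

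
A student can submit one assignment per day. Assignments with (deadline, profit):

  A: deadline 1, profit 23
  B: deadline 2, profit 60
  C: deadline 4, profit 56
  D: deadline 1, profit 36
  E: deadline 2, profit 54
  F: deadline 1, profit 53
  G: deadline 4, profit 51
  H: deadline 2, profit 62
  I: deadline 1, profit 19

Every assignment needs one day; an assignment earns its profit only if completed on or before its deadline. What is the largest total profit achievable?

Profit order: H=62 B=60 C=56 E=54 F=53 G=51 D=36 A=23 I=19
Assign: H→slot 2, B→slot 1, C→slot 4, E skipped, F skipped, G→slot 3, D skipped, A skipped, I skipped.
Slots: [1:B] [2:H] [3:G] [4:C]
Profit = 60 + 62 + 51 + 56 = 229

229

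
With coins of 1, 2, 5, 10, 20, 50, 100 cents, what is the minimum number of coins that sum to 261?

Greedy: take as many of the largest coin as possible, then repeat with the remainder.
261 = 2×100 + 1×50 + 1×10 + 1×1
Total coins = 2 + 1 + 1 + 1 = 5

5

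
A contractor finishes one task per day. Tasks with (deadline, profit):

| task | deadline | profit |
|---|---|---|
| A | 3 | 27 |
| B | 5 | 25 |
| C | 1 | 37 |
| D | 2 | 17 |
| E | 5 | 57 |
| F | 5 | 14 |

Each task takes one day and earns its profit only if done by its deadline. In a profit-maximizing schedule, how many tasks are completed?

5

Sort by profit descending; place each in the latest free slot ≤ its deadline.
Profit order: E=57 C=37 A=27 B=25 D=17 F=14
Assign: E→slot 5, C→slot 1, A→slot 3, B→slot 4, D→slot 2, F skipped.
Slots: [1:C] [2:D] [3:A] [4:B] [5:E]
5 of 6 scheduled.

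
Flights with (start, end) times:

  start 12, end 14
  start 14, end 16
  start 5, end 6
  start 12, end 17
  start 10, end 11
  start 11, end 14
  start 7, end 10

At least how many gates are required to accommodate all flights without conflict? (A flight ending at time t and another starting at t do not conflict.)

3

starts: [5, 7, 10, 11, 12, 12, 14]
ends:   [6, 10, 11, 14, 14, 16, 17]
s5→1 e6→0 s7→1 e10→0 s10→1 e11→0 s11→1 s12→2 s12→3  — peak 3.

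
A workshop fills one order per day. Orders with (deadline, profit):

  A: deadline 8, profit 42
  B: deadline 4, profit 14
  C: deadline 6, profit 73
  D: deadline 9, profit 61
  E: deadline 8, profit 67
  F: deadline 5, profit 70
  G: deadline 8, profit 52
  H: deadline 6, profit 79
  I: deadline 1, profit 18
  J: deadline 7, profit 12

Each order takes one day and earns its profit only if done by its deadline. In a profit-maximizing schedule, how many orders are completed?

Take jobs in profit order; each goes to the latest open slot no later than its deadline.
Profit order: H=79 C=73 F=70 E=67 D=61 G=52 A=42 I=18 B=14 J=12
Assign: H→slot 6, C→slot 5, F→slot 4, E→slot 8, D→slot 9, G→slot 7, A→slot 3, I→slot 1, B→slot 2, J skipped.
Slots: [1:I] [2:B] [3:A] [4:F] [5:C] [6:H] [7:G] [8:E] [9:D]
9 of 10 scheduled.

9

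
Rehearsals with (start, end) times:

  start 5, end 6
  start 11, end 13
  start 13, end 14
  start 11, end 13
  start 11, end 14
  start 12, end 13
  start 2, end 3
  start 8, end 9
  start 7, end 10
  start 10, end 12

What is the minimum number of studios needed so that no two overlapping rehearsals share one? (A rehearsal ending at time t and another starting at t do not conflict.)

Count concurrent intervals with a sweep; the peak is the room count.
Events (time:±→running): 2:+→1 3:-→0 5:+→1 6:-→0 7:+→1 8:+→2 9:-→1 10:-→0 10:+→1 11:+→2 11:+→3 11:+→4 … peak 4.

4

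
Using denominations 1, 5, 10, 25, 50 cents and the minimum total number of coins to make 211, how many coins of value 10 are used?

211 − 4×50→11 − 1×10→1 − 1×1→0
Count of 10: 1

1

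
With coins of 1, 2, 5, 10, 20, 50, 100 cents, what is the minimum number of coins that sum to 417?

Greedy: take as many of the largest coin as possible, then repeat with the remainder.
417 = 4×100 + 1×10 + 1×5 + 1×2
Total coins = 4 + 1 + 1 + 1 = 7

7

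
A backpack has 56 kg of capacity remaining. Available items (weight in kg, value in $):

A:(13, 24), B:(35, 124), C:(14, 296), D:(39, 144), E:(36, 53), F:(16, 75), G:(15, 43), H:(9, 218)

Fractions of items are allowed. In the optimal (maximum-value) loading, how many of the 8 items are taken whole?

Order: H (218/9=24.22) > C (296/14=21.14) > F (75/16=4.69) > D (144/39=3.69) > B (124/35=3.54) > G (43/15=2.87) > A (24/13=1.85) > E (53/36=1.47)
Fill: take H (9 @ 218) → take C (14 @ 296) → take F (16 @ 75) → take 17/39 of D → 62.77; 56/56 used.
3 item(s) taken whole; one partial (take 17/39 of D).

3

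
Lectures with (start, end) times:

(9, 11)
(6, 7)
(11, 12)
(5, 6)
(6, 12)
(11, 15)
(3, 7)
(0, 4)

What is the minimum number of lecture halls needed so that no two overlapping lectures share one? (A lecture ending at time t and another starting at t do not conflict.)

3

The answer is the maximum number of intervals overlapping at any instant.
Events (time:±→running): 0:+→1 3:+→2 4:-→1 5:+→2 6:-→1 6:+→2 6:+→3 … peak 3.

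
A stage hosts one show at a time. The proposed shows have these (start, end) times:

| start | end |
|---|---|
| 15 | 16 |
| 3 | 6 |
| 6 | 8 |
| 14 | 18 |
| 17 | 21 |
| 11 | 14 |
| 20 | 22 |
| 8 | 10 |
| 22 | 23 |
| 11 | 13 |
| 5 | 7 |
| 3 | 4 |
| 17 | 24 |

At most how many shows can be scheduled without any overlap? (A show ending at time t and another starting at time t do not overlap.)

7

Greedy by earliest finish: after sorting by end time, pick each interval compatible with the last pick.
Sorted by end: (3,4)  (3,6)  (5,7)  (6,8)  (8,10)  (11,13)  (11,14)  (15,16)  (14,18)  (17,21)  (20,22)  (22,23)  (17,24)
take (3,4); skip (3,6); take (5,7); skip (6,8); take (8,10); take (11,13); take (15,16); take (17,21); skip (20,22); take (22,23).
Selected 7 shows.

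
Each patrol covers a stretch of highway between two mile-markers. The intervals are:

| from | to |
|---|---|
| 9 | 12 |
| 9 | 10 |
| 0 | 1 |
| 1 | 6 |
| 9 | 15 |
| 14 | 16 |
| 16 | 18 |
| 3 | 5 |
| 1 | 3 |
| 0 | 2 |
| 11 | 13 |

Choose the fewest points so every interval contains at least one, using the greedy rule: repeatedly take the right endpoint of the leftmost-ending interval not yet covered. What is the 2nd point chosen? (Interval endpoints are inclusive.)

5

Process intervals by earliest right end; each time one isn't hit yet, stab at its right endpoint.
Sorted: [0,1] [0,2] [1,3] [3,5] [1,6] [9,10] [9,12] [11,13] [9,15] [14,16] [16,18]
{[0,1],[0,2],[1,3]} hit by 1; {[3,5],[1,6]} hit by 5; {[9,10],[9,12]} hit by 10; {[11,13],[9,15]} hit by 13; {[14,16],[16,18]} hit by 16.
Points: 1, 5, 10, 13, 16 (5 total).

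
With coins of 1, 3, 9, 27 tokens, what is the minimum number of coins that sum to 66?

4

Greedy: take as many of the largest coin as possible, then repeat with the remainder.
66 = 2×27 + 1×9 + 1×3
Total coins = 2 + 1 + 1 = 4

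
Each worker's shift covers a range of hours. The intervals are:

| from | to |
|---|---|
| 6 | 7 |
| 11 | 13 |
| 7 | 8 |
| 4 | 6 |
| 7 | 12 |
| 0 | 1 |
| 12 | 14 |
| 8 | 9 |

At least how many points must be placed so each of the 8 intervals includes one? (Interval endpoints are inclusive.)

4

By right end: [0,1]  [4,6]  [6,7]  [7,8]  [8,9]  [7,12]  [11,13]  [12,14]
[0,1] uncovered → point at 1; [4,6] uncovered → point at 6; [7,8] uncovered → point at 8; [11,13] uncovered → point at 13.
Points: 1, 6, 8, 13 (4 total).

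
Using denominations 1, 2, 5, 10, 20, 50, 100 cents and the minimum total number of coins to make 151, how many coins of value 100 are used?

Greedy: take as many of the largest coin as possible, then repeat with the remainder.
151 = 1×100 + 1×50 + 1×1
Count of 100: 1

1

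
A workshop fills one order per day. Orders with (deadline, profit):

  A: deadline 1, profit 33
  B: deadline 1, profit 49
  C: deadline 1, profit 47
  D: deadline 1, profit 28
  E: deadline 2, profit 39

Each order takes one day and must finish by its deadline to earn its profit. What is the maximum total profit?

By profit: B(d1,49), C(d1,47), E(d2,39), A(d1,33), D(d1,28)
B→slot 1; C skipped; E→slot 2; A skipped; D skipped.
Profit = 49 + 39 = 88

88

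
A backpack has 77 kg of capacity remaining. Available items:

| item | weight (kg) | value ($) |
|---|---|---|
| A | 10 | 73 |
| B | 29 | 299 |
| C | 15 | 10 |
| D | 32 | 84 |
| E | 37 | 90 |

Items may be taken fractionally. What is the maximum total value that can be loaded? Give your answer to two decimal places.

470.59

Ratios (sorted): B 10.31, A 7.30, D 2.62, E 2.43, C 0.67
take B (29 @ 299); take A (10 @ 73); take D (32 @ 84); take 6/37 of E → 14.59. Capacity used 77/77.
Total value = 470.59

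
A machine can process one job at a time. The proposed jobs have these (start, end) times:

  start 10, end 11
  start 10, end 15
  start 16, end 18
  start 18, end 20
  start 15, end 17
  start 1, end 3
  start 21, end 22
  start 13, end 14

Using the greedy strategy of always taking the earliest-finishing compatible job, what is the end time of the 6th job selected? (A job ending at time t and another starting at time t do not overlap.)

Sort by end time and greedily take each interval whose start is ≥ the last chosen end.
Sorted by end: (1,3)  (10,11)  (13,14)  (10,15)  (15,17)  (16,18)  (18,20)  (21,22)
take (1,3); take (10,11); take (13,14); take (15,17); take (18,20); take (21,22).
Selected: (1,3) (10,11) (13,14) (15,17) (18,20) (21,22)

22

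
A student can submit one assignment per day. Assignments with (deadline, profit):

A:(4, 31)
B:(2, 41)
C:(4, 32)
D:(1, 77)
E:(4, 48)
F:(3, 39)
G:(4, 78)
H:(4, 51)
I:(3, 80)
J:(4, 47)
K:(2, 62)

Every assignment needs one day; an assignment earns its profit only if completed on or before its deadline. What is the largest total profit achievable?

297

By profit: I(d3,80), G(d4,78), D(d1,77), K(d2,62), H(d4,51), E(d4,48), J(d4,47), B(d2,41), F(d3,39), C(d4,32), A(d4,31)
I→slot 3; G→slot 4; D→slot 1; K→slot 2; H skipped; E skipped; J skipped; B skipped; F skipped; C skipped; A skipped.
Profit = 77 + 62 + 80 + 78 = 297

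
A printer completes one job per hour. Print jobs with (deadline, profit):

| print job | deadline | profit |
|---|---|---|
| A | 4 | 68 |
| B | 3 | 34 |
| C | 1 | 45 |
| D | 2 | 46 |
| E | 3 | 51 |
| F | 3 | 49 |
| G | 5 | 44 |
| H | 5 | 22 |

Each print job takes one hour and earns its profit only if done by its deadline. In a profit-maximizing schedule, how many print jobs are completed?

Take jobs in profit order; each goes to the latest open slot no later than its deadline.
By profit: A(d4,68), E(d3,51), F(d3,49), D(d2,46), C(d1,45), G(d5,44), B(d3,34), H(d5,22)
A→slot 4; E→slot 3; F→slot 2; D→slot 1; C skipped; G→slot 5; B skipped; H skipped.
5 of 8 scheduled.

5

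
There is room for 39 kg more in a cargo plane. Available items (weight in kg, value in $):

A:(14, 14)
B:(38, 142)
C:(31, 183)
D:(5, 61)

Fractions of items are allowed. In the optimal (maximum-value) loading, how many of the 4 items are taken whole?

Order: D (61/5=12.20) > C (183/31=5.90) > B (142/38=3.74) > A (14/14=1.00)
Fill: take D (5 @ 61) → take C (31 @ 183) → take 3/38 of B → 11.21; 39/39 used.
2 item(s) taken whole; one partial (take 3/38 of B).

2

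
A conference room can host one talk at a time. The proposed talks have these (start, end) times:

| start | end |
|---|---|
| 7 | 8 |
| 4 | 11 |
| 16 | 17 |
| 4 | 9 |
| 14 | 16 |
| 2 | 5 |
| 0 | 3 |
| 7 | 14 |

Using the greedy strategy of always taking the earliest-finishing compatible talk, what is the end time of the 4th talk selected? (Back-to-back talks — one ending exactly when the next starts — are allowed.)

Order by finish time; keep every interval that doesn't clash with the previous kept one.
Sorted by end: (0,3)  (2,5)  (7,8)  (4,9)  (4,11)  (7,14)  (14,16)  (16,17)
take (0,3); take (7,8); skip (4,9); take (14,16); take (16,17).
Selected: (0,3) (7,8) (14,16) (16,17)

17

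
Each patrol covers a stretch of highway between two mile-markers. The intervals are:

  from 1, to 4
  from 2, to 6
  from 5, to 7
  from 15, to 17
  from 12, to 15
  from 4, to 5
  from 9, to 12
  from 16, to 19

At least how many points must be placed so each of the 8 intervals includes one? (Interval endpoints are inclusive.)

Sort by right endpoint; whenever an interval is uncovered, place a point at its right end.
Sorted: [1,4] [4,5] [2,6] [5,7] [9,12] [12,15] [15,17] [16,19]
{[1,4],[4,5],[2,6]} hit by 4; {[5,7]} hit by 7; {[9,12],[12,15]} hit by 12; {[15,17],[16,19]} hit by 17.
Points: 4, 7, 12, 17 (4 total).

4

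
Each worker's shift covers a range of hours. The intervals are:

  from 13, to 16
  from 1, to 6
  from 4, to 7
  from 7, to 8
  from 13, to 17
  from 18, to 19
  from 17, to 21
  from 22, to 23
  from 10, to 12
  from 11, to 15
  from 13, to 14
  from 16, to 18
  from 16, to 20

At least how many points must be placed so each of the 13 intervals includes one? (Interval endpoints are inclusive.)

Sort by right endpoint; whenever an interval is uncovered, place a point at its right end.
By right end: [1,6]  [4,7]  [7,8]  [10,12]  [13,14]  [11,15]  [13,16]  [13,17]  [16,18]  [18,19]  [16,20]  [17,21]  [22,23]
[1,6] uncovered → point at 6; [7,8] uncovered → point at 8; [10,12] uncovered → point at 12; [13,14] uncovered → point at 14; [16,18] uncovered → point at 18; [22,23] uncovered → point at 23.
Points: 6, 8, 12, 14, 18, 23 (6 total).

6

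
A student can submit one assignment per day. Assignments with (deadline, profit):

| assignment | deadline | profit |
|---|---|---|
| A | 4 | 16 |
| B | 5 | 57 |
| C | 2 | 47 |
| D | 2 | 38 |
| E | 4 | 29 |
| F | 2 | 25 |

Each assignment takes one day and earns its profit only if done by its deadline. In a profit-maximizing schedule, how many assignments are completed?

Sort by profit descending; place each in the latest free slot ≤ its deadline.
By profit: B(d5,57), C(d2,47), D(d2,38), E(d4,29), F(d2,25), A(d4,16)
B→slot 5; C→slot 2; D→slot 1; E→slot 4; F skipped; A→slot 3.
5 of 6 scheduled.

5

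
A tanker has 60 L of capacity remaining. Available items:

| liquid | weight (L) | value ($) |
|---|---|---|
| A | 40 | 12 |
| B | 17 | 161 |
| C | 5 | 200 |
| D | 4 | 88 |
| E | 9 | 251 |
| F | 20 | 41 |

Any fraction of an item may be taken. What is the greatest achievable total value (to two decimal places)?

Greedy by value/weight ratio, highest first.
Ratios (sorted): C 40.00, E 27.89, D 22.00, B 9.47, F 2.05, A 0.30
take C (5 @ 200); take E (9 @ 251); take D (4 @ 88); take B (17 @ 161); take F (20 @ 41); take 5/40 of A → 1.50. Capacity used 60/60.
Total value = 742.50

742.50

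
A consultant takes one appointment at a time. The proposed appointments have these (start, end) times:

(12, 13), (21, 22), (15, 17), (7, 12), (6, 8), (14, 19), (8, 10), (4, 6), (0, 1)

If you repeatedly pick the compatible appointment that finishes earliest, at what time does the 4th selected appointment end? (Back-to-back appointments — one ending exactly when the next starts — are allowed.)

Sorted by end: (0,1)  (4,6)  (6,8)  (8,10)  (7,12)  (12,13)  (15,17)  (14,19)  (21,22)
take (0,1); take (4,6); take (6,8); take (8,10); take (12,13); take (15,17); take (21,22).
Selected: (0,1) (4,6) (6,8) (8,10) (12,13) (15,17) (21,22)

10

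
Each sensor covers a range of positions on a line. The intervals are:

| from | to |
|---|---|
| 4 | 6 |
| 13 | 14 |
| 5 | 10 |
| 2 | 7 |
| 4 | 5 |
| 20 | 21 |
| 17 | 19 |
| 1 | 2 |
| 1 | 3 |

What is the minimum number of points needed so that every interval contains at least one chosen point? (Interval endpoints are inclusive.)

5

By right end: [1,2]  [1,3]  [4,5]  [4,6]  [2,7]  [5,10]  [13,14]  [17,19]  [20,21]
[1,2] uncovered → point at 2; [4,5] uncovered → point at 5; [13,14] uncovered → point at 14; [17,19] uncovered → point at 19; [20,21] uncovered → point at 21.
Points: 2, 5, 14, 19, 21 (5 total).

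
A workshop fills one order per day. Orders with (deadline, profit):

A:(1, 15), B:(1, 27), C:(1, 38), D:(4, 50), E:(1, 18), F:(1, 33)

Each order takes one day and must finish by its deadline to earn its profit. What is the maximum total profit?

Sort by profit descending; place each in the latest free slot ≤ its deadline.
Profit order: D=50 C=38 F=33 B=27 E=18 A=15
Assign: D→slot 4, C→slot 1, F skipped, B skipped, E skipped, A skipped.
Slots: [1:C] [4:D]
Profit = 38 + 50 = 88

88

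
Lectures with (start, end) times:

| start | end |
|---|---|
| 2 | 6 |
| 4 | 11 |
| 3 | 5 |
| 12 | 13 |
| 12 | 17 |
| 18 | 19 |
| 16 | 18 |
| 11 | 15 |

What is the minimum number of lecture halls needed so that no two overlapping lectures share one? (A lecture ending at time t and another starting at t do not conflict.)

starts: [2, 3, 4, 11, 12, 12, 16, 18]
ends:   [5, 6, 11, 13, 15, 17, 18, 19]
s2→1 s3→2 s4→3  — peak 3.

3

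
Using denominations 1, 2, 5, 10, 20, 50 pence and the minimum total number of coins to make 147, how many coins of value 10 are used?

147 − 2×50→47 − 2×20→7 − 1×5→2 − 1×2→0
Count of 10: 0

0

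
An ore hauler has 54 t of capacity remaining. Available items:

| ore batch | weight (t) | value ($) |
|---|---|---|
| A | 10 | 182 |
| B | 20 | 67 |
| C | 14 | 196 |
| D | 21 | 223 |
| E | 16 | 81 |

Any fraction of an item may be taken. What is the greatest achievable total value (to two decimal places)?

Sort by value per unit weight and fill in that order.
Order: A (182/10=18.20) > C (196/14=14.00) > D (223/21=10.62) > E (81/16=5.06) > B (67/20=3.35)
Fill: take A (10 @ 182) → take C (14 @ 196) → take D (21 @ 223) → take 9/16 of E → 45.56; 54/54 used.
Total value = 646.56

646.56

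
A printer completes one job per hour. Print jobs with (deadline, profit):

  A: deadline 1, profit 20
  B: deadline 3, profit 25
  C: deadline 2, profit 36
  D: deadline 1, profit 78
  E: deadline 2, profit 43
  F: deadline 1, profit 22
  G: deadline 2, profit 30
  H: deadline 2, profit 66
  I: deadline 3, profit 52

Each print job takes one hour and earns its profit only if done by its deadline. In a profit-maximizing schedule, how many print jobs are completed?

3

Profit order: D=78 H=66 I=52 E=43 C=36 G=30 B=25 F=22 A=20
Assign: D→slot 1, H→slot 2, I→slot 3, E skipped, C skipped, G skipped, B skipped, F skipped, A skipped.
Slots: [1:D] [2:H] [3:I]
3 of 9 scheduled.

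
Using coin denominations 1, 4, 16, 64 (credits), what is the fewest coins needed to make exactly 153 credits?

6

Greedy: take as many of the largest coin as possible, then repeat with the remainder.
153 = 2×64 + 1×16 + 2×4 + 1×1
Total coins = 2 + 1 + 2 + 1 = 6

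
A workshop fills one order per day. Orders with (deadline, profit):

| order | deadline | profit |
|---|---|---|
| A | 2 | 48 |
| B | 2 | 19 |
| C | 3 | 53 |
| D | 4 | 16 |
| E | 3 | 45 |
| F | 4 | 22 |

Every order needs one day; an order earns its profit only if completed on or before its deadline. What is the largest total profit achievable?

Profit order: C=53 A=48 E=45 F=22 B=19 D=16
Assign: C→slot 3, A→slot 2, E→slot 1, F→slot 4, B skipped, D skipped.
Slots: [1:E] [2:A] [3:C] [4:F]
Profit = 45 + 48 + 53 + 22 = 168

168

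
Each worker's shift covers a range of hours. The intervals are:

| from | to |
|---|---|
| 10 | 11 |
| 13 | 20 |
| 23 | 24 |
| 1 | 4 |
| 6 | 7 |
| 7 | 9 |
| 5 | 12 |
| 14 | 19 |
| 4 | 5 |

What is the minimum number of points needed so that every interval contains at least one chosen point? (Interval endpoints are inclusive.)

5

Sort by right endpoint; whenever an interval is uncovered, place a point at its right end.
Sorted: [1,4] [4,5] [6,7] [7,9] [10,11] [5,12] [14,19] [13,20] [23,24]
{[1,4],[4,5]} hit by 4; {[6,7],[7,9]} hit by 7; {[10,11],[5,12]} hit by 11; {[14,19],[13,20]} hit by 19; {[23,24]} hit by 24.
Points: 4, 7, 11, 19, 24 (5 total).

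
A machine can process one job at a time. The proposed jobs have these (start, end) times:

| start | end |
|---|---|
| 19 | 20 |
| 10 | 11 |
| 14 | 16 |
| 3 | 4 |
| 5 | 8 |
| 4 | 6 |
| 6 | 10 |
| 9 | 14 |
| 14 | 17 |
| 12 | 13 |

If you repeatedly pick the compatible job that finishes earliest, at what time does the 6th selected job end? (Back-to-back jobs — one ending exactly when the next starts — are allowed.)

Greedy by earliest finish: after sorting by end time, pick each interval compatible with the last pick.
By end time: (3,4), (4,6), (5,8), (6,10), (10,11), (12,13), (9,14), (14,16), (14,17), (19,20).
Pick (3,4); next start ≥ 4 → (4,6); next start ≥ 6 → (6,10); next start ≥ 10 → (10,11); next start ≥ 11 → (12,13); next start ≥ 13 → (14,16); next start ≥ 16 → (19,20).
Selected: (3,4) (4,6) (6,10) (10,11) (12,13) (14,16) (19,20)

16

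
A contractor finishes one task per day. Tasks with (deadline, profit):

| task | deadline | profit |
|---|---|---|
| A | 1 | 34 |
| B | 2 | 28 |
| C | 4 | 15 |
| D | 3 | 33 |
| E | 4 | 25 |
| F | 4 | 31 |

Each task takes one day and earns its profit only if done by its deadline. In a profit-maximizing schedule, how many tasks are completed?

4

Take jobs in profit order; each goes to the latest open slot no later than its deadline.
By profit: A(d1,34), D(d3,33), F(d4,31), B(d2,28), E(d4,25), C(d4,15)
A→slot 1; D→slot 3; F→slot 4; B→slot 2; E skipped; C skipped.
4 of 6 scheduled.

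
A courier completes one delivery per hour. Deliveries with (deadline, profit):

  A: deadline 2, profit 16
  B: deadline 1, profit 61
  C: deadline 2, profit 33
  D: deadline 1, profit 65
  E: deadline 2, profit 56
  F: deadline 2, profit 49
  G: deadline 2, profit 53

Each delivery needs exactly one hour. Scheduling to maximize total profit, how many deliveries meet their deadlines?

By profit: D(d1,65), B(d1,61), E(d2,56), G(d2,53), F(d2,49), C(d2,33), A(d2,16)
D→slot 1; B skipped; E→slot 2; G skipped; F skipped; C skipped; A skipped.
2 of 7 scheduled.

2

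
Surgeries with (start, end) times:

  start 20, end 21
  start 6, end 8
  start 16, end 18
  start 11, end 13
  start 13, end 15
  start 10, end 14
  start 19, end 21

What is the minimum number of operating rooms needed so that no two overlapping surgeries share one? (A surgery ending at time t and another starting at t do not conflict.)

2

Events (time:±→running): 6:+→1 8:-→0 10:+→1 11:+→2 … peak 2.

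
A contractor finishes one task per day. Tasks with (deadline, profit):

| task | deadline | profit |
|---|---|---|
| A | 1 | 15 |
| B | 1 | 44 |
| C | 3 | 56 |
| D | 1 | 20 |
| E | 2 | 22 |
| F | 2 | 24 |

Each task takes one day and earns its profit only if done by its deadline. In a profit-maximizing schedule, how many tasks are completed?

3

By profit: C(d3,56), B(d1,44), F(d2,24), E(d2,22), D(d1,20), A(d1,15)
C→slot 3; B→slot 1; F→slot 2; E skipped; D skipped; A skipped.
3 of 6 scheduled.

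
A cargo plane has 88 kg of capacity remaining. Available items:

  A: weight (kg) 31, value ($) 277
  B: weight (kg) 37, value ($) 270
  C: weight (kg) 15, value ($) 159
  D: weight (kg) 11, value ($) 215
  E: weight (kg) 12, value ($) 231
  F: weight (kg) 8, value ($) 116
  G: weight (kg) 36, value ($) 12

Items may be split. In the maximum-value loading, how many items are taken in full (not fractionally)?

5

Sort by value per unit weight and fill in that order.
Ratios (sorted): D 19.55, E 19.25, F 14.50, C 10.60, A 8.94, B 7.30, G 0.33
take D (11 @ 215); take E (12 @ 231); take F (8 @ 116); take C (15 @ 159); take A (31 @ 277); take 11/37 of B → 80.27. Capacity used 88/88.
5 item(s) taken whole; one partial (take 11/37 of B).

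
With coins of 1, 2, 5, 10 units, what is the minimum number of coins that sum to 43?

Greedy: take as many of the largest coin as possible, then repeat with the remainder.
43 − 4×10→3 − 1×2→1 − 1×1→0
Total coins = 4 + 1 + 1 = 6

6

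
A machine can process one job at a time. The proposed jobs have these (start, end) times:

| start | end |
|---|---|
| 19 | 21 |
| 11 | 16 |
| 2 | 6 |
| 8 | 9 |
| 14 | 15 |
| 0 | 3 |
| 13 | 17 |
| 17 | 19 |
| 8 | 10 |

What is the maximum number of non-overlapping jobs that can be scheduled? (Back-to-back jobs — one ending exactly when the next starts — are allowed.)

5

By end time: (0,3), (2,6), (8,9), (8,10), (14,15), (11,16), (13,17), (17,19), (19,21).
Pick (0,3); next start ≥ 3 → (8,9); next start ≥ 9 → (14,15); next start ≥ 15 → (17,19); next start ≥ 19 → (19,21).
Selected 5 jobs.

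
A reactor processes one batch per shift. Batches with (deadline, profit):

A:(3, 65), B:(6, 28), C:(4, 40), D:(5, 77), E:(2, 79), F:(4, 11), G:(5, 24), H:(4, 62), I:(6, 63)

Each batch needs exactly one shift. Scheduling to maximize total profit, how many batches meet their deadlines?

6

Sort by profit descending; place each in the latest free slot ≤ its deadline.
Profit order: E=79 D=77 A=65 I=63 H=62 C=40 B=28 G=24 F=11
Assign: E→slot 2, D→slot 5, A→slot 3, I→slot 6, H→slot 4, C→slot 1, B skipped, G skipped, F skipped.
Slots: [1:C] [2:E] [3:A] [4:H] [5:D] [6:I]
6 of 9 scheduled.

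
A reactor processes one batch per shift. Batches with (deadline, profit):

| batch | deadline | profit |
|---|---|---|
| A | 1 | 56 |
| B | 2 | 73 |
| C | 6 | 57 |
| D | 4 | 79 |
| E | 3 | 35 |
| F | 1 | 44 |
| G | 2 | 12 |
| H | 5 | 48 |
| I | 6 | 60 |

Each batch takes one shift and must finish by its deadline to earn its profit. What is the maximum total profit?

373

By profit: D(d4,79), B(d2,73), I(d6,60), C(d6,57), A(d1,56), H(d5,48), F(d1,44), E(d3,35), G(d2,12)
D→slot 4; B→slot 2; I→slot 6; C→slot 5; A→slot 1; H→slot 3; F skipped; E skipped; G skipped.
Profit = 56 + 73 + 48 + 79 + 57 + 60 = 373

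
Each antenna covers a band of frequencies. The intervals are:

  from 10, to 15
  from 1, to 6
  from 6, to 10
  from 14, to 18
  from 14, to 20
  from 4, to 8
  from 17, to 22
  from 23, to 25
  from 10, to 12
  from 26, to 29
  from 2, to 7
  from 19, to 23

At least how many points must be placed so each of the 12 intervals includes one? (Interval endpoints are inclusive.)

5

By right end: [1,6]  [2,7]  [4,8]  [6,10]  [10,12]  [10,15]  [14,18]  [14,20]  [17,22]  [19,23]  [23,25]  [26,29]
[1,6] uncovered → point at 6; [10,12] uncovered → point at 12; [14,18] uncovered → point at 18; [19,23] uncovered → point at 23; [26,29] uncovered → point at 29.
Points: 6, 12, 18, 23, 29 (5 total).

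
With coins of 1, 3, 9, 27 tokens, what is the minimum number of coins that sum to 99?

5

Use the largest denomination that fits, subtract, and repeat.
99 − 3×27→18 − 2×9→0
Total coins = 3 + 2 = 5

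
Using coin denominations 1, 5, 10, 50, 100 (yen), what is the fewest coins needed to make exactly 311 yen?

Use the largest denomination that fits, subtract, and repeat.
311 − 3×100→11 − 1×10→1 − 1×1→0
Total coins = 3 + 1 + 1 = 5

5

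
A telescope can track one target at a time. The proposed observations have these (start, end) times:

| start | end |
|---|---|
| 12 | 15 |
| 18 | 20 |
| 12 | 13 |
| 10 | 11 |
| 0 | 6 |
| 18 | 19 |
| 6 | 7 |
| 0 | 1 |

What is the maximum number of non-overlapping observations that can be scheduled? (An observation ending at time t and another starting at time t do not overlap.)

Order by finish time; keep every interval that doesn't clash with the previous kept one.
Sorted by end: (0,1)  (0,6)  (6,7)  (10,11)  (12,13)  (12,15)  (18,19)  (18,20)
take (0,1); skip (0,6); take (6,7); take (10,11); take (12,13); take (18,19).
Selected 5 observations.

5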